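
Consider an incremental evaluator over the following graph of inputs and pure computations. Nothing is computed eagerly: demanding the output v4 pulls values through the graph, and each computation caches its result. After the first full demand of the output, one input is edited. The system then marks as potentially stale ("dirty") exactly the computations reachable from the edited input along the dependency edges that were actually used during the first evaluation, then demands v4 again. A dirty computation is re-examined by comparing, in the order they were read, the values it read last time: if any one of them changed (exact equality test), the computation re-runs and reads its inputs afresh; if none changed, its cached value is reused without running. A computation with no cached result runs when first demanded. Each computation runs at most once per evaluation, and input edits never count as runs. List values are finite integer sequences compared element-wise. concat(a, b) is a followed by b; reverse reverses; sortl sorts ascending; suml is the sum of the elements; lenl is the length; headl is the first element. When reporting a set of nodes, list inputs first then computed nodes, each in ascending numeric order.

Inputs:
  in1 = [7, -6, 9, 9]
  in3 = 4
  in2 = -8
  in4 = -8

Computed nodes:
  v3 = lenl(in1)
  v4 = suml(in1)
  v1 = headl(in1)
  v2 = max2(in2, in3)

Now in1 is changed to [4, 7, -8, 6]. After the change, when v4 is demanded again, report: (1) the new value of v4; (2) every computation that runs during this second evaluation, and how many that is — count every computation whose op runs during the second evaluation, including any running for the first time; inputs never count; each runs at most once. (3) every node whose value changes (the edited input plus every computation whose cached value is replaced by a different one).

Initial pass — values computed on the first demand:
  v4 = suml([7, -6, 9, 9]) = 19

Second demand — change propagation:
  v4: re-runs because in1 [7, -6, 9, 9]->[4, 7, -8, 6]; new result 9.

v4 now evaluates to 9.
Run set: v4 (1 run).
Changed values: in1, v4.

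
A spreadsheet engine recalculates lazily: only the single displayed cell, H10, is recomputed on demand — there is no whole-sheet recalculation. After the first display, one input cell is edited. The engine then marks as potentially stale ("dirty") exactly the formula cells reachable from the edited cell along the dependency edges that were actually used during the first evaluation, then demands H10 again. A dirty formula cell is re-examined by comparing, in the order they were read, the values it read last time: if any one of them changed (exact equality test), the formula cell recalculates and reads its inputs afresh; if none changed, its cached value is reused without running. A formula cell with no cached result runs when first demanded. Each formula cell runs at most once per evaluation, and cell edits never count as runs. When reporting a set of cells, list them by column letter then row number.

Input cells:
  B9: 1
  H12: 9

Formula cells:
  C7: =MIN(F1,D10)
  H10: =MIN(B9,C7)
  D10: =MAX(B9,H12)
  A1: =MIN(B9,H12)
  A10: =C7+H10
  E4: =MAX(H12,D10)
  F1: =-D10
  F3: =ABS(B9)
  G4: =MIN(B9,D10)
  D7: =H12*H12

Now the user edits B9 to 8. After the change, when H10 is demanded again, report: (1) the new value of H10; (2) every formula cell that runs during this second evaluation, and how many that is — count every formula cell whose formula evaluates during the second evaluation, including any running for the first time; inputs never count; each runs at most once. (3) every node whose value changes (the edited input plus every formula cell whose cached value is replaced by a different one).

New value of H10: -9.
Formula cells that run: D10, H10 — 2 in total.
Values that change: B9.
Key observation: the cutoff stops propagation at F1 — its inputs' values are unchanged, so it reuses its cache.

First evaluation (everything demanded from the output):
  D10 = MAX(1, 9) = 9
  F1 = -(9) = -9
  C7 = MIN(-9, 9) = -9
  H10 = MIN(1, -9) = -9

Propagation after the edit:
  D10: runs — B9 1->8; result 9 (same value as before).
  F1: checked — values it read are unchanged (D10 unchanged); reused cached -9 without running.
  C7: checked — values it read are unchanged (F1 unchanged, D10 unchanged); reused cached -9 without running.
  H10: runs — B9 1->8; result -9 (same value as before).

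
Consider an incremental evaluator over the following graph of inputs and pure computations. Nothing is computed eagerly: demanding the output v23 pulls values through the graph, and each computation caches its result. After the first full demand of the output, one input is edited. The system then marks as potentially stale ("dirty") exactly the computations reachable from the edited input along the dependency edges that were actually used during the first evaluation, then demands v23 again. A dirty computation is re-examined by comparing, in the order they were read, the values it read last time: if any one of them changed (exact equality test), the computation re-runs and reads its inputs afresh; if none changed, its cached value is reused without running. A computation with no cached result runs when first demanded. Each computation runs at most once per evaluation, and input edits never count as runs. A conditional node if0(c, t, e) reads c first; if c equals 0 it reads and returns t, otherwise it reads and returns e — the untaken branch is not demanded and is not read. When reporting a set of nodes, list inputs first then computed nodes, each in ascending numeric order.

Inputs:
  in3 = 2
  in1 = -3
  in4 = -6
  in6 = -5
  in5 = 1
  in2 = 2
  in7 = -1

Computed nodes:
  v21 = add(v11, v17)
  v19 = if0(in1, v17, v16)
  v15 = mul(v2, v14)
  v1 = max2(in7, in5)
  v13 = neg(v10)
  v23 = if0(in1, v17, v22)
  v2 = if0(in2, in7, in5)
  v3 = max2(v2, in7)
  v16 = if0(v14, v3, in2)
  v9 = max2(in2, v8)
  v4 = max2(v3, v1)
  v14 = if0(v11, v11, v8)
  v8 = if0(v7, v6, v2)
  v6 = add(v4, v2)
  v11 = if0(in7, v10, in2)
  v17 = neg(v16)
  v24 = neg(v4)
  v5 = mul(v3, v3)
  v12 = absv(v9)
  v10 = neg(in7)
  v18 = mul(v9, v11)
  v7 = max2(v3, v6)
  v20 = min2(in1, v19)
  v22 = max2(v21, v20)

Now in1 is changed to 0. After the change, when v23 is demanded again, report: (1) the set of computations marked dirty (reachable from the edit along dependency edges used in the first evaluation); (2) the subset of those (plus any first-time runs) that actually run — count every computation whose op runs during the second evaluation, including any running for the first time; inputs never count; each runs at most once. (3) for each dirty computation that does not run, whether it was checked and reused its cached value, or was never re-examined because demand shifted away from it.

Dirty set: v19, v20, v22, v23.
Run set: v23 (1 run).
Left stale — demand moved off them: v19, v20, v22.
The important point: the flipped condition redirects demand; v19, v20, v22 are left stale, never re-checked.

Initial pass — values computed on the first demand:
  v1 = max2(-1, 1) = 1
  v2 = if0(in2=2 -> else branch in5) = 1
  v3 = max2(1, -1) = 1
  v4 = max2(1, 1) = 1
  v6 = add(1, 1) = 2
  v7 = max2(1, 2) = 2
  v8 = if0(v7=2 -> else branch v2) = 1
  v11 = if0(in7=-1 -> else branch in2) = 2
  v14 = if0(v11=2 -> else branch v8) = 1
  v16 = if0(v14=1 -> else branch in2) = 2
  v17 = neg(2) = -2
  v19 = if0(in1=-3 -> else branch v16) = 2
  v20 = min2(-3, 2) = -3
  v21 = add(2, -2) = 0
  v22 = max2(0, -3) = 0
  v23 = if0(in1=-3 -> else branch v22) = 0

Second demand — change propagation:
  v19: dirty yet unreached — the second evaluation never asks for it.
  v20: dirty yet unreached — the second evaluation never asks for it.
  v22: dirty yet unreached — the second evaluation never asks for it.
  v23: re-runs because in1 -3->0; new result -2.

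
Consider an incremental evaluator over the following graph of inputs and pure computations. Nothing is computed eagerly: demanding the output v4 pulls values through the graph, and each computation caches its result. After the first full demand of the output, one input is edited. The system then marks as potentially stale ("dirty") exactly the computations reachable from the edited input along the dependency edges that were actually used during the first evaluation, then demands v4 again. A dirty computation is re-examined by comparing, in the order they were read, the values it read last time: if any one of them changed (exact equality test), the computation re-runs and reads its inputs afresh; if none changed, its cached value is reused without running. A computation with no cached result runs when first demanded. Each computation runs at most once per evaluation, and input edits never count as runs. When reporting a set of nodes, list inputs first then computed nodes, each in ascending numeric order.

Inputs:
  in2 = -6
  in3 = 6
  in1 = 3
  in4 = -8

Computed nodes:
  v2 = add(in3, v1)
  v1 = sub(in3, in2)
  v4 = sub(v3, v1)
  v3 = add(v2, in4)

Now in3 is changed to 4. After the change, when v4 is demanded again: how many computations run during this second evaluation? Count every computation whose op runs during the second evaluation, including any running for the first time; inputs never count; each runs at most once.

Run set: v1, v2, v3, v4 (4 run).

Initial pass — values computed on the first demand:
  v1 = sub(6, -6) = 12
  v2 = add(6, 12) = 18
  v3 = add(18, -8) = 10
  v4 = sub(10, 12) = -2

Second demand — change propagation:
  v1: re-runs because in3 6->4; new result 10.
  v2: re-runs because in3 6->4; v1 12->10; new result 14.
  v3: re-runs because v2 18->14; new result 6.
  v4: re-runs because v3 10->6; v1 12->10; new result -4.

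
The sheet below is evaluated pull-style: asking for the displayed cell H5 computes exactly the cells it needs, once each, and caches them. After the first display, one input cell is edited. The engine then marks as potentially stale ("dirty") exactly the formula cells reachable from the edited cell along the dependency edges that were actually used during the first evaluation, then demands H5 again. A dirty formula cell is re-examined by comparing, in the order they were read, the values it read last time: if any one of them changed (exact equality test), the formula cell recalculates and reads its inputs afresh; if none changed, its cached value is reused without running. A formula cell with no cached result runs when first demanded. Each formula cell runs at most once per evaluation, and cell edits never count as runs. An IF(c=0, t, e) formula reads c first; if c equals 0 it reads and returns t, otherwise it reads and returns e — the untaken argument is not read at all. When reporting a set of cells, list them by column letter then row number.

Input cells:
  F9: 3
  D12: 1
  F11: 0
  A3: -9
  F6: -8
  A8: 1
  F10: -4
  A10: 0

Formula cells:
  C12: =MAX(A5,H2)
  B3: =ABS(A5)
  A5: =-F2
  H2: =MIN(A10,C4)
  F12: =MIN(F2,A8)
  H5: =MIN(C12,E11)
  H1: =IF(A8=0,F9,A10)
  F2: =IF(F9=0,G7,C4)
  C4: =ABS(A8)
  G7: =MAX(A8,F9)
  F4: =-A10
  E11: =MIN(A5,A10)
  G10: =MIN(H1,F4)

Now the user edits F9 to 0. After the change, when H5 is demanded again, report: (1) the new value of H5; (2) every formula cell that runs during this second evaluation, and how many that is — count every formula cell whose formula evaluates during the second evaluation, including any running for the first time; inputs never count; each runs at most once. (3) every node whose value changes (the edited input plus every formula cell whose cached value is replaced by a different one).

First demand of the output computes:
  C4 = ABS(1) = 1
  F2 = IF(F9=0: F9=3 -> else branch C4) = 1
  A5 = -(1) = -1
  E11 = MIN(-1, 0) = -1
  H2 = MIN(0, 1) = 0
  C12 = MAX(-1, 0) = 0
  H5 = MIN(0, -1) = -1

After the edit, cleaning proceeds:
  G7: had never run; runs now, result 1.
  F2: a read changed (F9 3->0) — executes, giving 1 — identical to its old value.
  A5: dirty, but its reads are unchanged (F2 unchanged); cached -1 stands.
  C12: dirty, but its reads are unchanged (A5 unchanged, H2 unchanged); cached 0 stands.
  E11: dirty, but its reads are unchanged (A5 unchanged, A10 unchanged); cached -1 stands.
  H5: dirty, but its reads are unchanged (C12 unchanged, E11 unchanged); cached -1 stands.

Note the branch switch — G7 had no cache and runs now for the first time.

Demanding H5 again yields -1.
2 formula cells run: F2, G7.
The nodes whose values change: F9.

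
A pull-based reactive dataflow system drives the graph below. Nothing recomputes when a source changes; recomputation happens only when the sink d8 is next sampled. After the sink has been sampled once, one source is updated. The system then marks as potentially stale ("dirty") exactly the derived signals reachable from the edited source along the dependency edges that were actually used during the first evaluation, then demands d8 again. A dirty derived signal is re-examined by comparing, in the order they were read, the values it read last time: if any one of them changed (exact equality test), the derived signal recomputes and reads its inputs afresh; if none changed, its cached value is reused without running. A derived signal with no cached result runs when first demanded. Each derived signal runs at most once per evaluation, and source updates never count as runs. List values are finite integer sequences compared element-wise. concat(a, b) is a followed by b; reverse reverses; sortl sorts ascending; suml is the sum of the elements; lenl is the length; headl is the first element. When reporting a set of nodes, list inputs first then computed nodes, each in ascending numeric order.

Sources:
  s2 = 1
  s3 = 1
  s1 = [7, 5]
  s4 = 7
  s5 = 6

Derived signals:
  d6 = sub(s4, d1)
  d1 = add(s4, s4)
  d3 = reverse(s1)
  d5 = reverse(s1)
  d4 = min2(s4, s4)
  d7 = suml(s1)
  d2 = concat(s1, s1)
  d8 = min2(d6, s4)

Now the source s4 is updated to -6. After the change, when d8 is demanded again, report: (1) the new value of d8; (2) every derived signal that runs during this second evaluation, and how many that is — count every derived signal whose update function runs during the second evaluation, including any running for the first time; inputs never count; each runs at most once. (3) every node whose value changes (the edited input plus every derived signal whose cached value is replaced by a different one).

First evaluation (everything demanded from the output):
  d1 = add(7, 7) = 14
  d6 = sub(7, 14) = -7
  d8 = min2(-7, 7) = -7

Propagation after the edit:
  d1: runs — s4 7->-6; s4 7->-6; result -12.
  d6: runs — s4 7->-6; d1 14->-12; result 6.
  d8: runs — d6 -7->6; s4 7->-6; result -6.

New value of d8: -6.
Derived signals that run: d1, d6, d8 — 3 in total.
Values that change: s4, d1, d6, d8.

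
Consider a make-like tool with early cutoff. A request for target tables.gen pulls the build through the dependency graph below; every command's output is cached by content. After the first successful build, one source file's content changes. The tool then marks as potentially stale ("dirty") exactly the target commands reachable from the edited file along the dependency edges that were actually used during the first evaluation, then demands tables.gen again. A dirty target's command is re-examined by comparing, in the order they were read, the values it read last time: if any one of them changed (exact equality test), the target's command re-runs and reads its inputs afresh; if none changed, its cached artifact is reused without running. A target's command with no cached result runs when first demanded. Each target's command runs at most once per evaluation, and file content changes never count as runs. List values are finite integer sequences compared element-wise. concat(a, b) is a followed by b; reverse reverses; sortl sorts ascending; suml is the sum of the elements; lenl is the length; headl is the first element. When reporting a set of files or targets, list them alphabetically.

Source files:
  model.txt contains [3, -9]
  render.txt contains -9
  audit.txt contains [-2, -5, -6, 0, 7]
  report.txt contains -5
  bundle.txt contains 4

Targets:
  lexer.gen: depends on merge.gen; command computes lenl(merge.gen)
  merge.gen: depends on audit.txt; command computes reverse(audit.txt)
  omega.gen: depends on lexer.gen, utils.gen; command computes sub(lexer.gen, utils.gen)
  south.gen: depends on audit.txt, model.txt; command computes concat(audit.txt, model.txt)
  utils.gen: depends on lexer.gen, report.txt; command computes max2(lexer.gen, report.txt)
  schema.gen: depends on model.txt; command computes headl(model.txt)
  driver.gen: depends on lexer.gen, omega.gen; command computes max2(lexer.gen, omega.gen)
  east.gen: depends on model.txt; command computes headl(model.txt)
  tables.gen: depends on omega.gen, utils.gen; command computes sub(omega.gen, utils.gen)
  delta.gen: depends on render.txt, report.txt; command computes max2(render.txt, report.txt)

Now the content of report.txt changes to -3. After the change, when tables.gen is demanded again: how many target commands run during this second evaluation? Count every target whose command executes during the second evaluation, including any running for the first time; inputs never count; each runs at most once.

First demand of the output computes:
  merge.gen = reverse([-2, -5, -6, 0, 7]) = [7, 0, -6, -5, -2]
  lexer.gen = lenl([7, 0, -6, -5, -2]) = 5
  utils.gen = max2(5, -5) = 5
  omega.gen = sub(5, 5) = 0
  tables.gen = sub(0, 5) = -5

After the edit, cleaning proceeds:
  utils.gen: a read changed (report.txt -5->-3) — executes, giving 5 — identical to its old value.
  omega.gen: dirty, but its reads are unchanged (lexer.gen unchanged, utils.gen unchanged); cached 0 stands.
  tables.gen: dirty, but its reads are unchanged (omega.gen unchanged, utils.gen unchanged); cached -5 stands.

Note the absorption at utils.gen: it re-runs yet its value is the same, leaving the output's value untouched.

1 target commands run: utils.gen.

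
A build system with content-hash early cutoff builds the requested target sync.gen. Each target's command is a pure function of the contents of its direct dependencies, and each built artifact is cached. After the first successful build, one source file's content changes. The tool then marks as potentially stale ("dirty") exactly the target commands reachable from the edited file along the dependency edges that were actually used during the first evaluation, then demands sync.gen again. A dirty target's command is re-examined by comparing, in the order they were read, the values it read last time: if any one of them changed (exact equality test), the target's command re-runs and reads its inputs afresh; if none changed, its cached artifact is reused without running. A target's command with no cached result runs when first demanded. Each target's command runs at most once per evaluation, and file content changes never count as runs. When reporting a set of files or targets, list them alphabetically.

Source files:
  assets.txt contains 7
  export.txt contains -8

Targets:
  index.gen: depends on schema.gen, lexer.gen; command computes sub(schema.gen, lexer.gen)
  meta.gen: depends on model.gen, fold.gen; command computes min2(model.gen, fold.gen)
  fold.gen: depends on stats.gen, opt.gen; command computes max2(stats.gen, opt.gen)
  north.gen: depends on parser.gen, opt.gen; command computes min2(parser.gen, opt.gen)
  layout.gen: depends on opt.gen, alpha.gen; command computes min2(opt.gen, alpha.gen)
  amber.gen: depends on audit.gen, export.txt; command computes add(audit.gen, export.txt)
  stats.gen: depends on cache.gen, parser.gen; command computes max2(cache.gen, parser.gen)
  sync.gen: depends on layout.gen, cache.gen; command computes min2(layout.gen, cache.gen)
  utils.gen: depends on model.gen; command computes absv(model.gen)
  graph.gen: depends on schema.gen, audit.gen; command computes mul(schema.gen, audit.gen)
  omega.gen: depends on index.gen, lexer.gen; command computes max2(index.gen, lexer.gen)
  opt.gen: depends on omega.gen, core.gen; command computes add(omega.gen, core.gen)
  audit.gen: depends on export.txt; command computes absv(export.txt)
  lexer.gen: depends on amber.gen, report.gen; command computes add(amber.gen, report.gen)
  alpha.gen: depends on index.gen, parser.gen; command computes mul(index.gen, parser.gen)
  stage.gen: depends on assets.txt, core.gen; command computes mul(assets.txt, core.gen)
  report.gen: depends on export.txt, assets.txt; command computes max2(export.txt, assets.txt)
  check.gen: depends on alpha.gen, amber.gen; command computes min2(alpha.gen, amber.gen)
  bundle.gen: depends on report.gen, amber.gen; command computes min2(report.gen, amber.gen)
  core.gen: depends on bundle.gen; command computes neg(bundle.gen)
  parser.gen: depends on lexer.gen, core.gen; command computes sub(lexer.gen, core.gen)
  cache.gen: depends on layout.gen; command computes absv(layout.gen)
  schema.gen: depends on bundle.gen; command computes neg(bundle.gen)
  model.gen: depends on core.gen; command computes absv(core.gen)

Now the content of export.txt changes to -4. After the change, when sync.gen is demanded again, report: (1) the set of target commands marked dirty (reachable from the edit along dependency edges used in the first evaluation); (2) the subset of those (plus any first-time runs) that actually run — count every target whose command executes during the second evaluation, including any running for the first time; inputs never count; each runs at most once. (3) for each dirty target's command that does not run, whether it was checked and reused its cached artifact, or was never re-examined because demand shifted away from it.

First evaluation (everything demanded from the output):
  audit.gen = absv(-8) = 8
  amber.gen = add(8, -8) = 0
  report.gen = max2(-8, 7) = 7
  bundle.gen = min2(7, 0) = 0
  core.gen = neg(0) = 0
  lexer.gen = add(0, 7) = 7
  parser.gen = sub(7, 0) = 7
  schema.gen = neg(0) = 0
  index.gen = sub(0, 7) = -7
  alpha.gen = mul(-7, 7) = -49
  omega.gen = max2(-7, 7) = 7
  opt.gen = add(7, 0) = 7
  layout.gen = min2(7, -49) = -49
  cache.gen = absv(-49) = 49
  sync.gen = min2(-49, 49) = -49

Propagation after the edit:
  audit.gen: runs — export.txt -8->-4; result 4.
  amber.gen: runs — audit.gen 8->4; export.txt -8->-4; result 0 (same value as before).
  report.gen: runs — export.txt -8->-4; result 7 (same value as before).
  bundle.gen: checked — values it read are unchanged (report.gen unchanged, amber.gen unchanged); reused cached 0 without running.
  core.gen: checked — values it read are unchanged (bundle.gen unchanged); reused cached 0 without running.
  lexer.gen: checked — values it read are unchanged (amber.gen unchanged, report.gen unchanged); reused cached 7 without running.
  parser.gen: checked — values it read are unchanged (lexer.gen unchanged, core.gen unchanged); reused cached 7 without running.
  schema.gen: checked — values it read are unchanged (bundle.gen unchanged); reused cached 0 without running.
  index.gen: checked — values it read are unchanged (schema.gen unchanged, lexer.gen unchanged); reused cached -7 without running.
  alpha.gen: checked — values it read are unchanged (index.gen unchanged, parser.gen unchanged); reused cached -49 without running.
  omega.gen: checked — values it read are unchanged (index.gen unchanged, lexer.gen unchanged); reused cached 7 without running.
  opt.gen: checked — values it read are unchanged (omega.gen unchanged, core.gen unchanged); reused cached 7 without running.
  layout.gen: checked — values it read are unchanged (opt.gen unchanged, alpha.gen unchanged); reused cached -49 without running.
  cache.gen: checked — values it read are unchanged (layout.gen unchanged); reused cached 49 without running.
  sync.gen: checked — values it read are unchanged (layout.gen unchanged, cache.gen unchanged); reused cached -49 without running.

Key observation: the cutoff stops propagation at bundle.gen — its inputs' values are unchanged, so it reuses its cache.

Marked dirty: alpha.gen, amber.gen, audit.gen, bundle.gen, cache.gen, core.gen, index.gen, layout.gen, lexer.gen, omega.gen, opt.gen, parser.gen, report.gen, schema.gen, sync.gen.
Target commands that run: amber.gen, audit.gen, report.gen — 3 in total.
Checked but reused from cache: alpha.gen, bundle.gen, cache.gen, core.gen, index.gen, layout.gen, lexer.gen, omega.gen, opt.gen, parser.gen, schema.gen, sync.gen.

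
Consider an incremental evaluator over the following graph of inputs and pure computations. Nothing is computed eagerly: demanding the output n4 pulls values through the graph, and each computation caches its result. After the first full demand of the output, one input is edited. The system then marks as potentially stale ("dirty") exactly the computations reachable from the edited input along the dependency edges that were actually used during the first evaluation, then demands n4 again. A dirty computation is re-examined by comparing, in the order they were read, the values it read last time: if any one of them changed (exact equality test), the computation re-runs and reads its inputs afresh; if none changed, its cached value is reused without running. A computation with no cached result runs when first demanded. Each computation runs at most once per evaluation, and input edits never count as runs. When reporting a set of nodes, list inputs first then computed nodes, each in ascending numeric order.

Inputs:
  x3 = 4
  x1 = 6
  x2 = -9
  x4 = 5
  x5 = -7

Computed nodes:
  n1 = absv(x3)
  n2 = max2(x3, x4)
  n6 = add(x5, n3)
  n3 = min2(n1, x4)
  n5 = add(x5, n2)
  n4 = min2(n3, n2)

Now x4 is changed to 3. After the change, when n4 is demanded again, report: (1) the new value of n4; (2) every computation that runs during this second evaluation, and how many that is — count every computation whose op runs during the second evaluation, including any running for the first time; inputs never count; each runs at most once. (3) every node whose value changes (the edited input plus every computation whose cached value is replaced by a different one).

Initial pass — values computed on the first demand:
  n1 = absv(4) = 4
  n2 = max2(4, 5) = 5
  n3 = min2(4, 5) = 4
  n4 = min2(4, 5) = 4

Second demand — change propagation:
  n2: re-runs because x4 5->3; new result 4.
  n3: re-runs because x4 5->3; new result 3.
  n4: re-runs because n3 4->3; n2 5->4; new result 3.

n4 now evaluates to 3.
Run set: n2, n3, n4 (3 run).
Changed values: x4, n2, n3, n4.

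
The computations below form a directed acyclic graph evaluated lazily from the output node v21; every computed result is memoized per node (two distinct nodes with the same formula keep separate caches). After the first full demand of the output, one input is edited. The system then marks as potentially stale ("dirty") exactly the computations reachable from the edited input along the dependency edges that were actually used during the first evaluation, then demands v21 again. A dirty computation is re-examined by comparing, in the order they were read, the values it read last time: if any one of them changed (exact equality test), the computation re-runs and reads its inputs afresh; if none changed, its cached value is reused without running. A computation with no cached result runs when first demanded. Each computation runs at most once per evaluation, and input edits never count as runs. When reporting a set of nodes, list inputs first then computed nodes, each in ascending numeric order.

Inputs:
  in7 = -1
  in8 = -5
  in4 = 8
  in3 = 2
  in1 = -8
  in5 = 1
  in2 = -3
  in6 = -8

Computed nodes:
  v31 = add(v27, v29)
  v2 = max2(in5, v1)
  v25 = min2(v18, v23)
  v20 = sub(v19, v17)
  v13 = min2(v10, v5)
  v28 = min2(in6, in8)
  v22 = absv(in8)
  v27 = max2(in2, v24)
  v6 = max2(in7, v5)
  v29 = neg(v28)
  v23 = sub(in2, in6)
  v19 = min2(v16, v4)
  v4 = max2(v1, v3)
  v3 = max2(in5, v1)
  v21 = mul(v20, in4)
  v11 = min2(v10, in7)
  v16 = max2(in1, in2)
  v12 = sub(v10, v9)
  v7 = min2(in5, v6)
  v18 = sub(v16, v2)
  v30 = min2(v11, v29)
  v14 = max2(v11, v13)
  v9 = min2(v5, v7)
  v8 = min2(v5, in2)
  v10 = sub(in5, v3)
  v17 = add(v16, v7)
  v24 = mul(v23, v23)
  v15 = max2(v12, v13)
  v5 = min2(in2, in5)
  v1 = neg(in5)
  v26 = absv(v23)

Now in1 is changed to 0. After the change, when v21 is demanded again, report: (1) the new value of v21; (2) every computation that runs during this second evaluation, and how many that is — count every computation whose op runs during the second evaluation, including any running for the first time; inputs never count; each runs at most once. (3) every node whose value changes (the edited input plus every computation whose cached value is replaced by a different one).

First demand of the output computes:
  v1 = neg(1) = -1
  v3 = max2(1, -1) = 1
  v4 = max2(-1, 1) = 1
  v5 = min2(-3, 1) = -3
  v6 = max2(-1, -3) = -1
  v7 = min2(1, -1) = -1
  v16 = max2(-8, -3) = -3
  v17 = add(-3, -1) = -4
  v19 = min2(-3, 1) = -3
  v20 = sub(-3, -4) = 1
  v21 = mul(1, 8) = 8

After the edit, cleaning proceeds:
  v16: a read changed (in1 -8->0) — executes, giving 0.
  v17: a read changed (v16 -3->0) — executes, giving -1.
  v19: a read changed (v16 -3->0) — executes, giving 0.
  v20: a read changed (v19 -3->0; v17 -4->-1) — executes, giving 1 — identical to its old value.
  v21: dirty, but its reads are unchanged (v20 unchanged, in4 unchanged); cached 8 stands.

Note the absorption at v20: it re-runs yet its value is the same, leaving the output's value untouched.

Demanding v21 again yields 8.
4 computations run: v16, v17, v19, v20.
The nodes whose values change: in1, v16, v17, v19.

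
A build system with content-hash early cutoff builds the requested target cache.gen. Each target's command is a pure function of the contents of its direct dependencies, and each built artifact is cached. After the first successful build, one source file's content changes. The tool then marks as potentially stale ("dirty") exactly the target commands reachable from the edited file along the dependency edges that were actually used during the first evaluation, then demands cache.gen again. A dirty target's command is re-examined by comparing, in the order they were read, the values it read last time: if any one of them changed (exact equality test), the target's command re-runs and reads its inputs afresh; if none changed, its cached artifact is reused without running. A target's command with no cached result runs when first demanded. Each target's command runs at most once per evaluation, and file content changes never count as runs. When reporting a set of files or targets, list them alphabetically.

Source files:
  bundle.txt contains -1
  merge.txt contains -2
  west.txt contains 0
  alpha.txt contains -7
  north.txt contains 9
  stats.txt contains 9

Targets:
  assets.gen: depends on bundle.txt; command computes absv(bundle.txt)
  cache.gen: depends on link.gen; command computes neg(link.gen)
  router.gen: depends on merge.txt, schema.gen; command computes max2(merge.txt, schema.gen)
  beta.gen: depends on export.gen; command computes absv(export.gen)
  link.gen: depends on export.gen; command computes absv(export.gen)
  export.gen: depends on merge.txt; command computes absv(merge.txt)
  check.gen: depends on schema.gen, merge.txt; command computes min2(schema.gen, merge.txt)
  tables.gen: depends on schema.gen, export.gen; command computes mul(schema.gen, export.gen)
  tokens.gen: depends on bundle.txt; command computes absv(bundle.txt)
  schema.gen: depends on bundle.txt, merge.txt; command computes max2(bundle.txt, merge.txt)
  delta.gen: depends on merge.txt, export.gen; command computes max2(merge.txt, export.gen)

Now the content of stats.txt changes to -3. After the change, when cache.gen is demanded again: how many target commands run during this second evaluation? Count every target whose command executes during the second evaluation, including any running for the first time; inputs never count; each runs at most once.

First evaluation (everything demanded from the output):
  export.gen = absv(-2) = 2
  link.gen = absv(2) = 2
  cache.gen = neg(2) = -2

Propagation after the edit:
  stats.txt feeds no computation that the output demands — nothing is marked dirty and nothing runs.

Key observation: stats.txt is never demanded by the output, so the edit triggers no recomputation at all.

Target commands that run: none — 0 in total.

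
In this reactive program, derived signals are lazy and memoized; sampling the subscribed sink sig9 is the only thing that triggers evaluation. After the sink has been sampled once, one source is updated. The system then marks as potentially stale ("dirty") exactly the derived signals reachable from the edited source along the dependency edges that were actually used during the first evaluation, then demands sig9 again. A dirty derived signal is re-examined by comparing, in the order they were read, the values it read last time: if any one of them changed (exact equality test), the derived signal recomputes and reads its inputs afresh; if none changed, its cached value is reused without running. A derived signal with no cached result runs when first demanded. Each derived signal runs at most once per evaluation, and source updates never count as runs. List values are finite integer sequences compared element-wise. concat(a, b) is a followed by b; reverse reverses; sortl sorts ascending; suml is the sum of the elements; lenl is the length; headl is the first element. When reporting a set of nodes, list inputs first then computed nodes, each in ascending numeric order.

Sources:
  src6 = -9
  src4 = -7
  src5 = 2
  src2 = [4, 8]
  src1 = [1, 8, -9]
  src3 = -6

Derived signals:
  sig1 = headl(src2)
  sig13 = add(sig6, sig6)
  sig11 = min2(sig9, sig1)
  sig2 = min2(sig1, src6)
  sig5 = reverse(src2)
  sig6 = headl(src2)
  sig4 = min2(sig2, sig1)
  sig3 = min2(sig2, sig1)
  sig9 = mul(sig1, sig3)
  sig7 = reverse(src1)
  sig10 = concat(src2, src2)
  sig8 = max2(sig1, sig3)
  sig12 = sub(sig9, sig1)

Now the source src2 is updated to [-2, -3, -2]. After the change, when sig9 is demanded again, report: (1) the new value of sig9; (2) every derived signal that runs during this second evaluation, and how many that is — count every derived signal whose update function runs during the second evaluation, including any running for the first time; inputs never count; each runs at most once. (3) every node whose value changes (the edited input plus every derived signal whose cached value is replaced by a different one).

First demand of the output computes:
  sig1 = headl([4, 8]) = 4
  sig2 = min2(4, -9) = -9
  sig3 = min2(-9, 4) = -9
  sig9 = mul(4, -9) = -36

After the edit, cleaning proceeds:
  sig1: a read changed (src2 [4, 8]->[-2, -3, -2]) — executes, giving -2.
  sig2: a read changed (sig1 4->-2) — executes, giving -9 — identical to its old value.
  sig3: a read changed (sig1 4->-2) — executes, giving -9 — identical to its old value.
  sig9: a read changed (sig1 4->-2) — executes, giving 18.

Demanding sig9 again yields 18.
4 derived signals run: sig1, sig2, sig3, sig9.
The nodes whose values change: src2, sig1, sig9.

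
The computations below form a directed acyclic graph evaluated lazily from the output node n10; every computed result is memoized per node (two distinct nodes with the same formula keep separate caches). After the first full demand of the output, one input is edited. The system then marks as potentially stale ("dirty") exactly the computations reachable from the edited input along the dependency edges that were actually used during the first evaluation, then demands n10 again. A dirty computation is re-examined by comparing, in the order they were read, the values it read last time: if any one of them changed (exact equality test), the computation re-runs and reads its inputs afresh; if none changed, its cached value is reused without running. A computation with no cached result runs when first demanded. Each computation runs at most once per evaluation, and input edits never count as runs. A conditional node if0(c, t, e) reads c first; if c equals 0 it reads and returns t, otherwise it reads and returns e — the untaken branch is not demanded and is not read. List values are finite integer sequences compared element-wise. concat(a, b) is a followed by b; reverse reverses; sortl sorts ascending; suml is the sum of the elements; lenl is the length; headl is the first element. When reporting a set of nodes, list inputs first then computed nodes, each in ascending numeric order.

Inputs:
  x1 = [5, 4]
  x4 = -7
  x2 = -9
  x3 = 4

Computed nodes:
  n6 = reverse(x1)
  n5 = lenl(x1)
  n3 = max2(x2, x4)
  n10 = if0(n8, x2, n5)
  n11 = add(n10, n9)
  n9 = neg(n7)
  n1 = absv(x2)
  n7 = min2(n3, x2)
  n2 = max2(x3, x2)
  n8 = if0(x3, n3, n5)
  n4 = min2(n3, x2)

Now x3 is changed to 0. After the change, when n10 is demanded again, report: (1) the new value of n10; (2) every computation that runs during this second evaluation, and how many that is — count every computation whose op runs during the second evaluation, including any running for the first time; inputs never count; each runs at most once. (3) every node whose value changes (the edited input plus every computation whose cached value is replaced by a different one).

First demand of the output computes:
  n5 = lenl([5, 4]) = 2
  n8 = if0(x3=4 -> else branch n5) = 2
  n10 = if0(n8=2 -> else branch n5) = 2

After the edit, cleaning proceeds:
  n3: had never run; runs now, result -7.
  n8: a read changed (x3 4->0) — executes, giving -7.
  n10: a read changed (n8 2->-7) — executes, giving 2 — identical to its old value.

Note the branch switch — n3 had no cache and runs now for the first time.

Demanding n10 again yields 2.
3 computations run: n3, n8, n10.
The nodes whose values change: x3, n8.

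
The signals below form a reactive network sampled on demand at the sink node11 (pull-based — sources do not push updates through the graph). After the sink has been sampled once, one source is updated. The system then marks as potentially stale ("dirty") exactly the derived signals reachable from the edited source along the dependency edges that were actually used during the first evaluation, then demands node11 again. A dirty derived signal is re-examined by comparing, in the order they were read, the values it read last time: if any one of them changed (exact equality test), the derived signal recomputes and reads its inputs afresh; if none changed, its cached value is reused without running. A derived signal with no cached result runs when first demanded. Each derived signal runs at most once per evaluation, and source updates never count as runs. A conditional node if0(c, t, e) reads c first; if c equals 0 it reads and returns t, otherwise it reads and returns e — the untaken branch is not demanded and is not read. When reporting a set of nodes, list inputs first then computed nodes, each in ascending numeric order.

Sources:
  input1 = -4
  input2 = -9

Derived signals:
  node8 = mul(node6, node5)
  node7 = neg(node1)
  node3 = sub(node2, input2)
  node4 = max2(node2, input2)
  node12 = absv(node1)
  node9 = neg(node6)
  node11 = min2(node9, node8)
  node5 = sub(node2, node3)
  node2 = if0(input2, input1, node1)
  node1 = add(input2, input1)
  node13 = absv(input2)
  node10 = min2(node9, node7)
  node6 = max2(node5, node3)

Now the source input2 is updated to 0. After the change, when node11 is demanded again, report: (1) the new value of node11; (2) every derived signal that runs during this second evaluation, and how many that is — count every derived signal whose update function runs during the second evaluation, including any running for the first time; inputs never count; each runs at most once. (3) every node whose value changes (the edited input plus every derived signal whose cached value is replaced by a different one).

node11 now evaluates to 0.
Run set: node2, node3, node5, node6, node8, node9, node11 (7 run).
Changed values: input2, node2, node5, node6, node8, node9, node11.
The important point: the flipped condition redirects demand; node1 is left stale, never re-checked.

Initial pass — values computed on the first demand:
  node1 = add(-9, -4) = -13
  node2 = if0(input2=-9 -> else branch node1) = -13
  node3 = sub(-13, -9) = -4
  node5 = sub(-13, -4) = -9
  node6 = max2(-9, -4) = -4
  node8 = mul(-4, -9) = 36
  node9 = neg(-4) = 4
  node11 = min2(4, 36) = 4

Second demand — change propagation:
  node1: dirty yet unreached — the second evaluation never asks for it.
  node2: re-runs because input2 -9->0; new result -4.
  node3: re-runs because node2 -13->-4; input2 -9->0; new result -4 (unchanged).
  node5: re-runs because node2 -13->-4; new result 0.
  node6: re-runs because node5 -9->0; new result 0.
  node8: re-runs because node6 -4->0; node5 -9->0; new result 0.
  node9: re-runs because node6 -4->0; new result 0.
  node11: re-runs because node9 4->0; node8 36->0; new result 0.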